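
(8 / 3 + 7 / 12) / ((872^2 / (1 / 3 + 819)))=15977 / 4562304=0.00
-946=-946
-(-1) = 1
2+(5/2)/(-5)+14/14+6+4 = 25/2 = 12.50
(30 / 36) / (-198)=-5 / 1188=-0.00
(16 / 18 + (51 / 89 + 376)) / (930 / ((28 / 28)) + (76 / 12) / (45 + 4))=14815003 / 36506643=0.41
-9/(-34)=9/34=0.26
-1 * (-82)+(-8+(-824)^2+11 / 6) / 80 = 8569.12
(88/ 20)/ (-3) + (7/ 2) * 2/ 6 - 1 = -13/ 10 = -1.30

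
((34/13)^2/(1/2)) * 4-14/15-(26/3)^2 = -162158/7605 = -21.32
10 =10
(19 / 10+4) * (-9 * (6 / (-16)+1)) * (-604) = 80181 / 4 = 20045.25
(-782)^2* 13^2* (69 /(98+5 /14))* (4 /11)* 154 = 109621360576 /27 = 4060050391.70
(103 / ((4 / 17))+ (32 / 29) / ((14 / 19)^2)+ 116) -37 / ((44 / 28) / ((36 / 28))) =32856965 / 62524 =525.51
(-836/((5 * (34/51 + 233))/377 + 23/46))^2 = 3576002025024/66275881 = 53956.31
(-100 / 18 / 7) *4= -200 / 63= -3.17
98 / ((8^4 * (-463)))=-49 / 948224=-0.00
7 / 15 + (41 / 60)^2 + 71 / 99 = 65371 / 39600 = 1.65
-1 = -1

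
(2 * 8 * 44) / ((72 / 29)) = 2552 / 9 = 283.56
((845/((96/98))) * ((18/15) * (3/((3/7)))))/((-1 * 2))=-57967/16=-3622.94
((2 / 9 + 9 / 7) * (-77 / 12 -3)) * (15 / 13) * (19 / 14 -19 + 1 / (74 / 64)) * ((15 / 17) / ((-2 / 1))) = -777482375 / 6410768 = -121.28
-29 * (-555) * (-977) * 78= -1226535570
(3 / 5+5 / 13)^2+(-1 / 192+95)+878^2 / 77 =631335258739 / 62462400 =10107.44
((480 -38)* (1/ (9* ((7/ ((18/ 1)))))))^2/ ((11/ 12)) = 9377472/ 539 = 17397.91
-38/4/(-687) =19/1374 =0.01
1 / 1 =1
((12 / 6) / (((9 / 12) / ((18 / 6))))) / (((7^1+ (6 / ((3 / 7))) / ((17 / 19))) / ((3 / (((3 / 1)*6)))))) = 68 / 1155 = 0.06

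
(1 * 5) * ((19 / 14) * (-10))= -475 / 7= -67.86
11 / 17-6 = -91 / 17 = -5.35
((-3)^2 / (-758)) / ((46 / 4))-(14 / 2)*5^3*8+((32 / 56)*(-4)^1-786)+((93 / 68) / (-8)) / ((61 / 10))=-7885102091483 / 1012427248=-7788.31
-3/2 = -1.50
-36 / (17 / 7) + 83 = 1159 / 17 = 68.18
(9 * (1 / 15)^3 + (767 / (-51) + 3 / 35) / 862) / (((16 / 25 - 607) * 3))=282361 / 34987047795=0.00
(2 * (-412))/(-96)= 103/12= 8.58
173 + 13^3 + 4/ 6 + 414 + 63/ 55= 459659/ 165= 2785.81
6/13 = 0.46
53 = 53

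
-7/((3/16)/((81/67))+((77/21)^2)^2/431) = -558576/45841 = -12.19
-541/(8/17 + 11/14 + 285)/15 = -128758/1021935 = -0.13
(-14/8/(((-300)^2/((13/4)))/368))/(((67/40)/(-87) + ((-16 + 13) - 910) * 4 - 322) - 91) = 60697/10609700250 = 0.00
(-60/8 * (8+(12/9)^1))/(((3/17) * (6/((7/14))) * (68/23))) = -805/72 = -11.18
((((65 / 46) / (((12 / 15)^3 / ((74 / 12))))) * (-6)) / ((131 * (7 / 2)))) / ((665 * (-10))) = 12025 / 359053184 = 0.00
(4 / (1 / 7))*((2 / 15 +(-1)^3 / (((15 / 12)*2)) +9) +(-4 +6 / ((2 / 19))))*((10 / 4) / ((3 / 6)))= 25928 / 3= 8642.67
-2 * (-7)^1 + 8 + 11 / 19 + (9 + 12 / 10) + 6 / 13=41052 / 1235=33.24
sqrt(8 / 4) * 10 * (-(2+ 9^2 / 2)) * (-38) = 16150 * sqrt(2) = 22839.55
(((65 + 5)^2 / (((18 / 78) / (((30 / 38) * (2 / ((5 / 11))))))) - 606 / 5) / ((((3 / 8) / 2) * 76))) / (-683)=-27981944 / 3698445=-7.57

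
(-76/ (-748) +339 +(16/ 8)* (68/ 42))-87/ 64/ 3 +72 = 104021285/ 251328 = 413.89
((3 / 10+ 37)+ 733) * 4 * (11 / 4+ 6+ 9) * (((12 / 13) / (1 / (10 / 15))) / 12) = 546913 / 195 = 2804.68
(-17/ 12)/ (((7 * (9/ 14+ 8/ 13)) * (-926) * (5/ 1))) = 0.00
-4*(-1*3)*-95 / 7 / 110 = -114 / 77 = -1.48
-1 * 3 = -3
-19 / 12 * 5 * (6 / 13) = -95 / 26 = -3.65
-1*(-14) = 14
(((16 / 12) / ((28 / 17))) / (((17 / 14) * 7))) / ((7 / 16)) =32 / 147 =0.22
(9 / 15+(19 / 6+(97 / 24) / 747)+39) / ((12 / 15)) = 3834089 / 71712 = 53.47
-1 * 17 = -17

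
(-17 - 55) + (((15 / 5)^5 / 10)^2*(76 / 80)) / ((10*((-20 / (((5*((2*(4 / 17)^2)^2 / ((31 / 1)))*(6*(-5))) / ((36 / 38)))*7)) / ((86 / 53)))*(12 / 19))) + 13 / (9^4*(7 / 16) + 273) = -11877383557720036 / 172543288147125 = -68.84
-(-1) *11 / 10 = 11 / 10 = 1.10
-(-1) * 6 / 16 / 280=3 / 2240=0.00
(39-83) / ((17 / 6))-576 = -591.53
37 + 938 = 975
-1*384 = -384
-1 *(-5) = 5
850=850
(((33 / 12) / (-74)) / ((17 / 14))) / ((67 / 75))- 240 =-40463055 / 168572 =-240.03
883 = 883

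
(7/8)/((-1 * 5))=-7/40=-0.18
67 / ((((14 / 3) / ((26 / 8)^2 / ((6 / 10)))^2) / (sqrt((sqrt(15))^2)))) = 47839675*sqrt(15) / 10752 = 17232.35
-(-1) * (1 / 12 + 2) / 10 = 5 / 24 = 0.21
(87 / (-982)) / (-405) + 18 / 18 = 132599 / 132570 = 1.00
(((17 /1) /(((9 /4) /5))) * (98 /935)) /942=196 /46629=0.00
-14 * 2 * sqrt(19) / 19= -28 * sqrt(19) / 19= -6.42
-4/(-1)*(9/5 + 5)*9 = 1224/5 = 244.80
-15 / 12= -5 / 4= -1.25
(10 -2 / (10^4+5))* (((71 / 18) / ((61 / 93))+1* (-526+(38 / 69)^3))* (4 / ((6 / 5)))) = -17326.96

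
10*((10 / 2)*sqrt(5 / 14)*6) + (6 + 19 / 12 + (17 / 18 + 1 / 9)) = 311 / 36 + 150*sqrt(70) / 7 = 187.92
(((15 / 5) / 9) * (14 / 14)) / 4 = 1 / 12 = 0.08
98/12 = 49/6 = 8.17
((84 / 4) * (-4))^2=7056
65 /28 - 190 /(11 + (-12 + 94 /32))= -83105 /868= -95.74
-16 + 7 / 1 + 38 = 29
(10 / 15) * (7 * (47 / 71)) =658 / 213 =3.09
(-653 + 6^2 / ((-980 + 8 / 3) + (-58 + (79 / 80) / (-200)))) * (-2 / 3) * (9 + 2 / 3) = 1882295504138 / 447266133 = 4208.45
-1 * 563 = -563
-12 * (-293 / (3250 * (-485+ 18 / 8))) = -7032 / 3137875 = -0.00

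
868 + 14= 882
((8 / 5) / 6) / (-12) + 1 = 44 / 45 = 0.98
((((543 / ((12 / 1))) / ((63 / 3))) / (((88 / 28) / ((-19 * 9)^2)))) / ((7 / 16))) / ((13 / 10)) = 35284140 / 1001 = 35248.89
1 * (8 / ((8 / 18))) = 18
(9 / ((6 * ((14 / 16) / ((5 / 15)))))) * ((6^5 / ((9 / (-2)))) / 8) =-864 / 7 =-123.43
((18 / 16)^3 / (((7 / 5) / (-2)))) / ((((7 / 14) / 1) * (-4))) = 3645 / 3584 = 1.02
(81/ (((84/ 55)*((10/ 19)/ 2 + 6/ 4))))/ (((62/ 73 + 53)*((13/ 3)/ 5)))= 30895425/ 47934614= 0.64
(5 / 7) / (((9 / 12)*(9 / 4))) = 80 / 189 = 0.42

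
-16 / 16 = -1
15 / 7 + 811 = 5692 / 7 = 813.14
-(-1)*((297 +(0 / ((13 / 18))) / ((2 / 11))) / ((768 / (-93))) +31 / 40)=-45043 / 1280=-35.19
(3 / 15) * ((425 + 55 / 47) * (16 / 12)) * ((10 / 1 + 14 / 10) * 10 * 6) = 3653472 / 47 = 77733.45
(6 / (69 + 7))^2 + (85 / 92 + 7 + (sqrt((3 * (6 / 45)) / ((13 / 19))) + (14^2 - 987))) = -6501829 / 8303 + sqrt(2470) / 65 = -782.31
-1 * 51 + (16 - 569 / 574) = -20659 / 574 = -35.99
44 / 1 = 44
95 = 95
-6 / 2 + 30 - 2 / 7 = 26.71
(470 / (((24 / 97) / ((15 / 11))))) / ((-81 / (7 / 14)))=-15.99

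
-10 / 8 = -5 / 4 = -1.25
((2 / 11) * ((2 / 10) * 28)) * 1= 56 / 55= 1.02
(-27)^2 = 729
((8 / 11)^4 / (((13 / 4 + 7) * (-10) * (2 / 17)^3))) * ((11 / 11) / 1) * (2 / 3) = -10061824 / 9004215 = -1.12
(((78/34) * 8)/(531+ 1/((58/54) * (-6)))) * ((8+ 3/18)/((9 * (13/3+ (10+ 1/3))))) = 36946/17272629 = 0.00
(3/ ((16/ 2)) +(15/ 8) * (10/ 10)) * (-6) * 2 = -27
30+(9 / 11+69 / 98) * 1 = 33981 / 1078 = 31.52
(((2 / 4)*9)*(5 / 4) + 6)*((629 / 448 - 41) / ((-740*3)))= 549909 / 2652160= 0.21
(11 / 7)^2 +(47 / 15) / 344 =626663 / 252840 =2.48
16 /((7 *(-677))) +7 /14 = 4707 /9478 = 0.50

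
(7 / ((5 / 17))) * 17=2023 / 5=404.60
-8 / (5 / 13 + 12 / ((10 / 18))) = -0.36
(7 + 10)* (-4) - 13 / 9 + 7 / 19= -11812 / 171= -69.08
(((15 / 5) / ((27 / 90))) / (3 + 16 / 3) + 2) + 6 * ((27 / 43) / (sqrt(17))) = 162 * sqrt(17) / 731 + 16 / 5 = 4.11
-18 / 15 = -6 / 5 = -1.20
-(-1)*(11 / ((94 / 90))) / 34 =495 / 1598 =0.31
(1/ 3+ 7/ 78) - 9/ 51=109/ 442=0.25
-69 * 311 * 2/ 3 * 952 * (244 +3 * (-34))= -1933942304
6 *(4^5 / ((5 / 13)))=79872 / 5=15974.40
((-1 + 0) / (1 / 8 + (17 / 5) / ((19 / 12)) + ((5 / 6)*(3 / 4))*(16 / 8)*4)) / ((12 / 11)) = -2090 / 16581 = -0.13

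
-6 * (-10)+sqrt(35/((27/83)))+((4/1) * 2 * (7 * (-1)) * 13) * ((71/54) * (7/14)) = -11302/27+sqrt(8715)/9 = -408.22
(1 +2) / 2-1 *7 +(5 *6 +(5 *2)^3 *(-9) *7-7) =-125965 / 2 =-62982.50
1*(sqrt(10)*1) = sqrt(10) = 3.16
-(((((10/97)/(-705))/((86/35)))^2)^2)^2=-0.00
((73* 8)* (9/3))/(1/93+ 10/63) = 3421656/331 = 10337.33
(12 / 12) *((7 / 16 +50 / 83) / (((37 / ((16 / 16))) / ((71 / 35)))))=98051 / 1719760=0.06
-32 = -32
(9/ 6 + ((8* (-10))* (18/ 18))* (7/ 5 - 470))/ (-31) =-1209.34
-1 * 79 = -79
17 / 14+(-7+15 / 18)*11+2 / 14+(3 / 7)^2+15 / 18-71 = -136.46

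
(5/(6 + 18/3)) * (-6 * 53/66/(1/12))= -265/11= -24.09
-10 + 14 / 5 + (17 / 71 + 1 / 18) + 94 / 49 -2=-2187587 / 313110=-6.99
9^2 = 81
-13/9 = -1.44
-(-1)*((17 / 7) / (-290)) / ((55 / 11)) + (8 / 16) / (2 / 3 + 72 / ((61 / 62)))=0.01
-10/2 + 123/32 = -37/32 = -1.16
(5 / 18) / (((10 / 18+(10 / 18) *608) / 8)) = 4 / 609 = 0.01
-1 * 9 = -9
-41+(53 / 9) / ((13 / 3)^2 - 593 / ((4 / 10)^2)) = -5442921 / 132749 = -41.00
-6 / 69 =-2 / 23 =-0.09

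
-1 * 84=-84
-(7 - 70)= 63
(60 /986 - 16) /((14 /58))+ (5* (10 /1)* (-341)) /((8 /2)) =-1030191 /238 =-4328.53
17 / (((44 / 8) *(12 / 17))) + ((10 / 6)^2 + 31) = 7555 / 198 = 38.16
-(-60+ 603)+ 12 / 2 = -537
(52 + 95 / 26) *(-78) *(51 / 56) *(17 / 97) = -3763647 / 5432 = -692.87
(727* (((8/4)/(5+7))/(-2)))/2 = -727/24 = -30.29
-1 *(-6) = 6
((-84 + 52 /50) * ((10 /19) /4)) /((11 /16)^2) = -265472 /11495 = -23.09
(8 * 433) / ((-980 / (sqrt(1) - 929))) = 803648 / 245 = 3280.20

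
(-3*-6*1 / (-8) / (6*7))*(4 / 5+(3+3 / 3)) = -9 / 35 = -0.26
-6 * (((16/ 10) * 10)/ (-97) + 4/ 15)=-296/ 485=-0.61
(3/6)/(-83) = -1/166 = -0.01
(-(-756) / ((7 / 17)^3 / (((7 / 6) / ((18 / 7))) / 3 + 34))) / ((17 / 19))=413319.15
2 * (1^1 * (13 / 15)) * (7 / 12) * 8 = 364 / 45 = 8.09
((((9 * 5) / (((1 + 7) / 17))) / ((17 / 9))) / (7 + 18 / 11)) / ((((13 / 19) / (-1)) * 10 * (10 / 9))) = -8019 / 10400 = -0.77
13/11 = 1.18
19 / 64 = 0.30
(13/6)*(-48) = -104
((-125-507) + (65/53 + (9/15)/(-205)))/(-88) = 17133467/2390300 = 7.17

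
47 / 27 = 1.74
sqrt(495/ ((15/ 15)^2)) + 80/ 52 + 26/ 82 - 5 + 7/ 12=-16381/ 6396 + 3*sqrt(55)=19.69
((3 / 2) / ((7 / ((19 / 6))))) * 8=5.43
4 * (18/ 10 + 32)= 676/ 5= 135.20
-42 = -42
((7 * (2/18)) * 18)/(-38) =-7/19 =-0.37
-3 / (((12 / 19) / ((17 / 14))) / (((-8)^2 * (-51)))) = 131784 / 7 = 18826.29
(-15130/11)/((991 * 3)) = -15130/32703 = -0.46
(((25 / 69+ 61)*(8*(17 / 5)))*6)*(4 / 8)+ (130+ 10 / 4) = 1182123 / 230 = 5139.67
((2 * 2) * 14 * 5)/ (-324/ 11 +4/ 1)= -11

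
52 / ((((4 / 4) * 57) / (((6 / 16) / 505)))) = 13 / 19190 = 0.00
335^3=37595375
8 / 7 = 1.14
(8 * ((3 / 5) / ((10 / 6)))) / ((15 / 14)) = 336 / 125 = 2.69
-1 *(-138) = 138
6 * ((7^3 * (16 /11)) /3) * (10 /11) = 109760 /121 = 907.11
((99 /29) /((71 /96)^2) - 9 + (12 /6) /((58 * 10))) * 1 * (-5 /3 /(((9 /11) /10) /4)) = 30558220 /136107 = 224.52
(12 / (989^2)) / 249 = 0.00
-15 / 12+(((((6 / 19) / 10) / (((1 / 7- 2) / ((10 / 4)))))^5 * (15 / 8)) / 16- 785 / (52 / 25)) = -1425893491858161355 / 3765691293724672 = -378.65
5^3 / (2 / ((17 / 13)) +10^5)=0.00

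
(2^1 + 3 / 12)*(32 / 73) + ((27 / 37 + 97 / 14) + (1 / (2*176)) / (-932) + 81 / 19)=1521197469951 / 117851414912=12.91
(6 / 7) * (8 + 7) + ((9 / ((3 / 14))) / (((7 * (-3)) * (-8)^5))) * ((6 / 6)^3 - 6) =1474525 / 114688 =12.86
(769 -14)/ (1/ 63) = 47565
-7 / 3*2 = -4.67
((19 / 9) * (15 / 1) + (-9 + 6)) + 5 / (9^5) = 1692743 / 59049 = 28.67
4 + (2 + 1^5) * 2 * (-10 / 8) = -7 / 2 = -3.50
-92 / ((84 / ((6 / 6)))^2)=-23 / 1764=-0.01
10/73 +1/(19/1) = 0.19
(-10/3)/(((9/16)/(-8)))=1280/27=47.41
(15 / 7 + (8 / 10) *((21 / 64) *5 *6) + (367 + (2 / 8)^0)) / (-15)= -21169 / 840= -25.20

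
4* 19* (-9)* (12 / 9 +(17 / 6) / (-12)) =-750.50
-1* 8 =-8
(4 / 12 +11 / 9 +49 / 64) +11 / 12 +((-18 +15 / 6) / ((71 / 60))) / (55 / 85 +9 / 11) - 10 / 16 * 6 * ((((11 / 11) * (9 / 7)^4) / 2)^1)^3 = -1183904901290250715 / 77549299547977152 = -15.27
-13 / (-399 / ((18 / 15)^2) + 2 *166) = -156 / 659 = -0.24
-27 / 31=-0.87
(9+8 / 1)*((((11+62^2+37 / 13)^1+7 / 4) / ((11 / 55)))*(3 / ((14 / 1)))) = 51178245 / 728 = 70299.79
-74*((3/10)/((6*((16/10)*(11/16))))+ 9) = -7363/11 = -669.36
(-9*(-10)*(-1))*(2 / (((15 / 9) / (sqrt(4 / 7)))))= -216*sqrt(7) / 7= -81.64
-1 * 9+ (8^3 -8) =495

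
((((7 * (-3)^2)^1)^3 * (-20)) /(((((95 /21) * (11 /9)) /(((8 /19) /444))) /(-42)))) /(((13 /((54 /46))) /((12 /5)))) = 1714930346304 /219655865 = 7807.35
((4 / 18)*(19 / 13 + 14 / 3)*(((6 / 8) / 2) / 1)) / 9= 239 / 4212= 0.06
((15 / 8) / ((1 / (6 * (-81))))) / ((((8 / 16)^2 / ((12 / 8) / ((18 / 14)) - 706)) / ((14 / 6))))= 5994607.50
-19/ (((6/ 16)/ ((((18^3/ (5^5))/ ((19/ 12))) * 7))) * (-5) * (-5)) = -1306368/ 78125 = -16.72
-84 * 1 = -84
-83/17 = -4.88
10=10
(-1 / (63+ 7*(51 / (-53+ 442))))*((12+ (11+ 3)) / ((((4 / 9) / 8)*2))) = -15171 / 4144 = -3.66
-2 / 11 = -0.18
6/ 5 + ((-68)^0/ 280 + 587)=164697/ 280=588.20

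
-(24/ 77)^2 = -576/ 5929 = -0.10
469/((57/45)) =370.26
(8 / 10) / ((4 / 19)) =19 / 5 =3.80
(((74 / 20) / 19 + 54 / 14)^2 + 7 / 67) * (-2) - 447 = -28446543857 / 59258150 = -480.04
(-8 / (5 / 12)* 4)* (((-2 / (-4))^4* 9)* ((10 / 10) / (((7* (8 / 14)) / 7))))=-378 / 5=-75.60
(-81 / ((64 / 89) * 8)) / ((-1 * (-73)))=-7209 / 37376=-0.19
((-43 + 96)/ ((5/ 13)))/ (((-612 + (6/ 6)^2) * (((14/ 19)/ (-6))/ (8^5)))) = 98992128/ 1645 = 60177.59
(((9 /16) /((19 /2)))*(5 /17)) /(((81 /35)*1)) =0.01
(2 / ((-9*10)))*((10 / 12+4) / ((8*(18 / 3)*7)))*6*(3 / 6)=-29 / 30240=-0.00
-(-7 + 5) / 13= 2 / 13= 0.15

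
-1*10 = -10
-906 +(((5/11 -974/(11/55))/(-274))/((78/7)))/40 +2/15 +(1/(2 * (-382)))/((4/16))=-1626967516171/1796102880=-905.83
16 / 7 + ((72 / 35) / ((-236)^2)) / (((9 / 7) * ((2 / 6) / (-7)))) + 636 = 638.29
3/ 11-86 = -943/ 11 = -85.73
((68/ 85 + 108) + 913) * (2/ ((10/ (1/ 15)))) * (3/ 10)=4.09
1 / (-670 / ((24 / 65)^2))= -0.00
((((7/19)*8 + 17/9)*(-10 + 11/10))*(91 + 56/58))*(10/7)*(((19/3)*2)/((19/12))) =-74780648/1653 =-45239.35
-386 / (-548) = 193 / 274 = 0.70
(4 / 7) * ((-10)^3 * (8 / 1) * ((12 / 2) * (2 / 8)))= -6857.14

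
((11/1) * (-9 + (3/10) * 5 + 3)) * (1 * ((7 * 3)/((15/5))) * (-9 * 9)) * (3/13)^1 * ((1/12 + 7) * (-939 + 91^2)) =17515460655/52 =336835781.83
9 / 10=0.90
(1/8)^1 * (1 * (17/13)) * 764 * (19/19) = 3247/26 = 124.88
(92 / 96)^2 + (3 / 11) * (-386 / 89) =-0.26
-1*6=-6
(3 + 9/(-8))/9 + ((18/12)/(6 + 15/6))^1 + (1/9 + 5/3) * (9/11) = 8255/4488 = 1.84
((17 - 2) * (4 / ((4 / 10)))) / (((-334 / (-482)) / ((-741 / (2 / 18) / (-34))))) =120542175 / 2839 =42459.38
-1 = -1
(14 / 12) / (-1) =-1.17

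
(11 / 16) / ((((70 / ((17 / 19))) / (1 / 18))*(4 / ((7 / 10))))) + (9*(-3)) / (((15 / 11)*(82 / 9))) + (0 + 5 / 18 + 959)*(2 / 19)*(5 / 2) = 1182067873 / 4723200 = 250.27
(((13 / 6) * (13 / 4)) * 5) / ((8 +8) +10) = 65 / 48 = 1.35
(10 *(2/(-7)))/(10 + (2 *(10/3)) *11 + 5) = -12/371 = -0.03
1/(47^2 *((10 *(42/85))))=17/185556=0.00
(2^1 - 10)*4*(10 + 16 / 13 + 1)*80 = -407040 / 13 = -31310.77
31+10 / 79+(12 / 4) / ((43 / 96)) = 128489 / 3397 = 37.82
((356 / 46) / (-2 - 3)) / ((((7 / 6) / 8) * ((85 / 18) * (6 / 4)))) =-102528 / 68425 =-1.50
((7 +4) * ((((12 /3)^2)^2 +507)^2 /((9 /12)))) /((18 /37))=473885566 /27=17551317.26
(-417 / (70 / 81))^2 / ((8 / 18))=523876.10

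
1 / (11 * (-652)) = -1 / 7172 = -0.00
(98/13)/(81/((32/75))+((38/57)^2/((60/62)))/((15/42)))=2116800/53669213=0.04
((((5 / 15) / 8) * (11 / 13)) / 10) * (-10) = -11 / 312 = -0.04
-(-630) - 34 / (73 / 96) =42726 / 73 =585.29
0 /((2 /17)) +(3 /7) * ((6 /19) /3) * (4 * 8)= 192 /133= 1.44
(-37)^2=1369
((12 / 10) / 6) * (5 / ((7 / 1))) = 1 / 7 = 0.14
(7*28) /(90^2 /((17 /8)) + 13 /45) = 21420 /416603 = 0.05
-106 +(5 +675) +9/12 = 2299/4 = 574.75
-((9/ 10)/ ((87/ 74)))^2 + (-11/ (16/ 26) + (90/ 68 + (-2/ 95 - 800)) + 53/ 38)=-44319305349/ 54328600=-815.76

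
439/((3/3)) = 439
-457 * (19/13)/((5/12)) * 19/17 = -1979724/1105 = -1791.61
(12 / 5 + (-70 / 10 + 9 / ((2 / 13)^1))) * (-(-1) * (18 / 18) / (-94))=-539 / 940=-0.57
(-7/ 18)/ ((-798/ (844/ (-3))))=-211/ 1539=-0.14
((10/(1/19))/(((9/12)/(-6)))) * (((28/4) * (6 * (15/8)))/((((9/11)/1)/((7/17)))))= -1024100/17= -60241.18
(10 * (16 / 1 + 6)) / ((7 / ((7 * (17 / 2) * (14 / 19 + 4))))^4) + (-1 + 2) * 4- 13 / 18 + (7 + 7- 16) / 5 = 6781268386128139 / 11728890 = 578167958.45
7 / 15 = 0.47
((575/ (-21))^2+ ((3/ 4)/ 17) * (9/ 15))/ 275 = 2.73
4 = 4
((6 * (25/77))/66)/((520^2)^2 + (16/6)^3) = 675/1672093463473664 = 0.00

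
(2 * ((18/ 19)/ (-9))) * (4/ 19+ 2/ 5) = -232/ 1805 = -0.13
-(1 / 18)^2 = -1 / 324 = -0.00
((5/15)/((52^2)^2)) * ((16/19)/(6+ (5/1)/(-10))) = 1/143261976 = 0.00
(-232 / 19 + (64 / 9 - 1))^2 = 1087849 / 29241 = 37.20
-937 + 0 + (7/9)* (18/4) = -1867/2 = -933.50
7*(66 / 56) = 33 / 4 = 8.25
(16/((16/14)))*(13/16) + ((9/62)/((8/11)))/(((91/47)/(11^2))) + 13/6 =3522689/135408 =26.02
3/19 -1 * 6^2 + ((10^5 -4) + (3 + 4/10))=9496538/95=99963.56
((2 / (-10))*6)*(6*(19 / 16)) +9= 9 / 20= 0.45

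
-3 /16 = -0.19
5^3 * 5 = 625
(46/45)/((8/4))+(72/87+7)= 10882/1305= 8.34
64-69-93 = -98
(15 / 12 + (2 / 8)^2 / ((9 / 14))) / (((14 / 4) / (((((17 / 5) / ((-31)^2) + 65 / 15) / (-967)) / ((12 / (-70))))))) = 1516013 / 150544494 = 0.01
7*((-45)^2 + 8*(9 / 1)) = 14679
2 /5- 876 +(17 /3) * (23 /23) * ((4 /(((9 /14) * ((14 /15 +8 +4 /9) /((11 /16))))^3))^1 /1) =-126336156444971 /144290780160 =-875.57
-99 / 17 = -5.82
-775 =-775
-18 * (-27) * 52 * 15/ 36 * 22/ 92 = 57915/ 23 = 2518.04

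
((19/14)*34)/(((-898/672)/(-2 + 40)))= -589152/449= -1312.14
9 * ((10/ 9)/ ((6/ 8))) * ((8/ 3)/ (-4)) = -80/ 9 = -8.89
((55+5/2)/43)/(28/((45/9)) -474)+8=1610721/201412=8.00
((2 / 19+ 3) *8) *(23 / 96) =1357 / 228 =5.95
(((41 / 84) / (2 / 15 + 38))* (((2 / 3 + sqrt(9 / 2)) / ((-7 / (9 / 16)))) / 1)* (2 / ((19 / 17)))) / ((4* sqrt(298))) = -94095* sqrt(149) / 20312900608 - 10455* sqrt(298) / 10156450304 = -0.00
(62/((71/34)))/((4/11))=81.65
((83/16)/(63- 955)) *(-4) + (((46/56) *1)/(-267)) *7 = 1645/952656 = 0.00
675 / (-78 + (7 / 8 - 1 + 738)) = 5400 / 5279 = 1.02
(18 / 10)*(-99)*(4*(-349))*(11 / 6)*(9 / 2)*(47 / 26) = 482297409 / 130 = 3709980.07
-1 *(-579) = 579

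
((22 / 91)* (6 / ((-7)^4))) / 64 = 33 / 3495856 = 0.00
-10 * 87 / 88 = -435 / 44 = -9.89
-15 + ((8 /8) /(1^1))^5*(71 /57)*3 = -214 /19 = -11.26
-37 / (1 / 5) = -185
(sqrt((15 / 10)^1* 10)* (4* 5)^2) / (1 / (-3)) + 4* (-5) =-1200* sqrt(15) - 20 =-4667.58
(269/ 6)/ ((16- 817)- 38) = -269/ 5034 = -0.05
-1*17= -17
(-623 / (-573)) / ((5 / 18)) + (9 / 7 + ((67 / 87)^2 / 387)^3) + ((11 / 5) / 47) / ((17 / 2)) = 698790748768222989995230666 / 134244530910466241915861505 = 5.21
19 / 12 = 1.58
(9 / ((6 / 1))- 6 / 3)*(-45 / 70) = 9 / 28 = 0.32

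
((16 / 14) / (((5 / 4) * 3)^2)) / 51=128 / 80325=0.00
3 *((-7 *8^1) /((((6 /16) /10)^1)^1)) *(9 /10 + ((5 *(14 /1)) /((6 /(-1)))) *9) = 466368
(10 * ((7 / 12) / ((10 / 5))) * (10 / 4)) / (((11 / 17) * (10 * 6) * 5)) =0.04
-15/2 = -7.50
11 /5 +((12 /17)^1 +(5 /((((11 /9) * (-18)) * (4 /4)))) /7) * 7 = 12929 /1870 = 6.91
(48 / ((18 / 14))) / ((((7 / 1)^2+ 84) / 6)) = 32 / 19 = 1.68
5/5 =1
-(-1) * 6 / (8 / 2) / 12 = 1 / 8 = 0.12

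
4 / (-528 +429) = -4 / 99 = -0.04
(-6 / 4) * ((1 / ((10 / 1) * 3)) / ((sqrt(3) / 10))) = -sqrt(3) / 6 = -0.29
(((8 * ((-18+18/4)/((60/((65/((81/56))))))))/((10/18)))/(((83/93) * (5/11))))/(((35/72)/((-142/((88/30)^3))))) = 41717754/10043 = 4153.91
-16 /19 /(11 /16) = -256 /209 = -1.22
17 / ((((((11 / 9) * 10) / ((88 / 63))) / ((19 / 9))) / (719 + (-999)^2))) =258069248 / 63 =4096337.27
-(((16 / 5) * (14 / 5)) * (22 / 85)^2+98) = -17809666 / 180625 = -98.60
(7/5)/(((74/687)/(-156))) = -375102/185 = -2027.58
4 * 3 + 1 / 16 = 193 / 16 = 12.06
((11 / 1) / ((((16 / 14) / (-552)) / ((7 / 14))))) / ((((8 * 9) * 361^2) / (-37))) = 65527 / 6255408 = 0.01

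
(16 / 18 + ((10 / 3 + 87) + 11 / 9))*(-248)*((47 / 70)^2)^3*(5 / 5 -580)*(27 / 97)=60364554413348952 / 178311765625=338533.77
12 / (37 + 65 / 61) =122 / 387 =0.32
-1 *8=-8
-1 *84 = -84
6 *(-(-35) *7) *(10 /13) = 14700 /13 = 1130.77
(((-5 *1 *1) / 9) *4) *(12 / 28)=-20 / 21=-0.95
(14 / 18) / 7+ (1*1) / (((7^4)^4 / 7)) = 4747561509952 / 42728053589487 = 0.11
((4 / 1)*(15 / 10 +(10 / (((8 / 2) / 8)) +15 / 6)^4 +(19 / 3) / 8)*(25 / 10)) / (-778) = -61509925 / 18672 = -3294.23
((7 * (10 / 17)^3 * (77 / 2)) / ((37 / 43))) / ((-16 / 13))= -37662625 / 727124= -51.80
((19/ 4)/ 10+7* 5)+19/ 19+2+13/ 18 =14111/ 360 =39.20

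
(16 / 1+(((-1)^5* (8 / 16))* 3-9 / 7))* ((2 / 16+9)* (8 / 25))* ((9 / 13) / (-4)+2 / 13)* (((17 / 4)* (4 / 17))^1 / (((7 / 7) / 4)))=-2701 / 910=-2.97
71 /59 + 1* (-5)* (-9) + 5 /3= 8473 /177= 47.87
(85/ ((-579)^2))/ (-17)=-5/ 335241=-0.00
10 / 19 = 0.53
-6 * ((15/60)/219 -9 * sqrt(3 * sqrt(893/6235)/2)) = -1/146 + 27 * sqrt(6) * 6235^(3/4) * 893^(1/4)/6235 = 40.68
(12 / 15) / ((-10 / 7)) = -14 / 25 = -0.56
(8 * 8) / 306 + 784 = 119984 / 153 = 784.21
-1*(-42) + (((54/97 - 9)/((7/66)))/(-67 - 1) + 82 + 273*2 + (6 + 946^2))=2953666277/3298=895593.17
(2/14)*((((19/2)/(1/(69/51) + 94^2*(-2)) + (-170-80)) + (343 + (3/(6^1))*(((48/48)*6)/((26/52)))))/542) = 11496355/440579876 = 0.03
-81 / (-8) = 81 / 8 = 10.12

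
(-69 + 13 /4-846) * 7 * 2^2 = -25529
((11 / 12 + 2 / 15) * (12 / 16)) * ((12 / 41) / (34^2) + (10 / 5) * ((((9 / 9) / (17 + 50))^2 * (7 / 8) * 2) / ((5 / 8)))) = 25143741 / 21276064400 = 0.00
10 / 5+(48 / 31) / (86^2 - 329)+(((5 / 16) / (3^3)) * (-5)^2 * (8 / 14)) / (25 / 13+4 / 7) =11098960357 / 5370891732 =2.07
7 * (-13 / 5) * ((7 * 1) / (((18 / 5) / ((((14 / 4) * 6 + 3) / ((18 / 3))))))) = -1274 / 9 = -141.56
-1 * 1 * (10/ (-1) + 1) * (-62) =-558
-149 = -149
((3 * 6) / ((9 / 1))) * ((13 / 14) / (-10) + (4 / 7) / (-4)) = -33 / 70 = -0.47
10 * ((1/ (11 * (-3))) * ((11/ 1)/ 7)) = -10/ 21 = -0.48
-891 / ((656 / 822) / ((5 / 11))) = -166455 / 328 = -507.48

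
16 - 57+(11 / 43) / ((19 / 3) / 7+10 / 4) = -22877 / 559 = -40.92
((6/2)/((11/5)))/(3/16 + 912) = 16/10703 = 0.00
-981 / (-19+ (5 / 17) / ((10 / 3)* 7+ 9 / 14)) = 16793739 / 325051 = 51.66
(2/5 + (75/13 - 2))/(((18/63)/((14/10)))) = 13279/650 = 20.43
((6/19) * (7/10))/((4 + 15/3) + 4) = 21/1235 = 0.02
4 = 4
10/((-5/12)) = -24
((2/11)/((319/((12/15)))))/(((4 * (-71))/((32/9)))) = -64/11211255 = -0.00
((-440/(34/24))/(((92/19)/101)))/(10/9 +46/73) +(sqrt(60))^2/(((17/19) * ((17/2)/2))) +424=-283497961/86411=-3280.81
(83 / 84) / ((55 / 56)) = 166 / 165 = 1.01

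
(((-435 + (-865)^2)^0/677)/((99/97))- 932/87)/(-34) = 1224647/3887334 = 0.32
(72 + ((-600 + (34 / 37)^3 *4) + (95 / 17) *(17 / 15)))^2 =6209486807288209 / 23091537681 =268907.46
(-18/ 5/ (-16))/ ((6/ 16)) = 3/ 5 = 0.60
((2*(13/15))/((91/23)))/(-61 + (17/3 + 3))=-46/5495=-0.01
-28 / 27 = -1.04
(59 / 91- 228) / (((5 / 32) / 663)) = -33764448 / 35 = -964698.51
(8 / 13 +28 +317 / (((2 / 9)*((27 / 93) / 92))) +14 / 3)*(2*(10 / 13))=352618720 / 507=695500.43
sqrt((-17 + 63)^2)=46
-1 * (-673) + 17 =690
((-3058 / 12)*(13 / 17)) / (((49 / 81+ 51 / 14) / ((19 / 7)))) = -124.52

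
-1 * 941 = -941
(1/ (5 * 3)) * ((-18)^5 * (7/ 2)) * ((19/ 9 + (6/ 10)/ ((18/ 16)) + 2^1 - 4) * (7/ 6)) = -8287272/ 25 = -331490.88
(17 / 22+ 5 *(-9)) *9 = -8757 / 22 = -398.05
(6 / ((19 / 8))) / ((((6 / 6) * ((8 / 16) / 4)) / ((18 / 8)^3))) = 4374 / 19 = 230.21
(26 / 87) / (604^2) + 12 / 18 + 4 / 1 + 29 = 178091015 / 5289832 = 33.67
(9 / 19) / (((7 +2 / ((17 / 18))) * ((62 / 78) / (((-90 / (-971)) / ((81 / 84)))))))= 111384 / 17729489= 0.01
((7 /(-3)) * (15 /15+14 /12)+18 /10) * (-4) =586 /45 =13.02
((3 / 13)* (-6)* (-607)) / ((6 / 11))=20031 / 13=1540.85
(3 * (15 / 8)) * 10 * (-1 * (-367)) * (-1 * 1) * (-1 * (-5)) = -412875 / 4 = -103218.75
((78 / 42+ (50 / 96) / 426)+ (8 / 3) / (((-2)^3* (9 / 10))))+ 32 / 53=47605777 / 22758624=2.09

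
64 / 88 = 8 / 11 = 0.73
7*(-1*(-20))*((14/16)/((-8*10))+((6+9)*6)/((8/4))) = 201551/32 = 6298.47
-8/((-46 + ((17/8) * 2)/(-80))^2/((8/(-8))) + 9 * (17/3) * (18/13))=10649600/2729325997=0.00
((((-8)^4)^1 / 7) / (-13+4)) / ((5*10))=-2048 / 1575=-1.30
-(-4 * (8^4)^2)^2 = -4503599627370496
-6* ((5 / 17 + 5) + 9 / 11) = -6858 / 187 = -36.67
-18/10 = -9/5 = -1.80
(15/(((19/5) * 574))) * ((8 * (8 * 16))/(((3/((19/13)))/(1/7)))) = 12800/26117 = 0.49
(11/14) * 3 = 33/14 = 2.36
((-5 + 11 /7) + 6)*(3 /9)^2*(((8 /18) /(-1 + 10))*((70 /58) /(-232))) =-5 /68121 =-0.00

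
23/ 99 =0.23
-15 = -15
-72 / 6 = -12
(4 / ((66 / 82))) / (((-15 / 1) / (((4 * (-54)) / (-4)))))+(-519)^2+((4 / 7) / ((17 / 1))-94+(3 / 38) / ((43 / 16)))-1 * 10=1439693201493 / 5347265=269239.17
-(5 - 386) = 381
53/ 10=5.30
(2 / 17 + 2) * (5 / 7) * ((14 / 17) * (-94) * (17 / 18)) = -1880 / 17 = -110.59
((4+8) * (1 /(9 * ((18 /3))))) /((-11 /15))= -10 /33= -0.30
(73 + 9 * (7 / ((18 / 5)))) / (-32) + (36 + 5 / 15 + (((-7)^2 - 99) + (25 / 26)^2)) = -505223 / 32448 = -15.57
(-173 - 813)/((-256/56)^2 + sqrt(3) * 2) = -12368384/254941 + 1183693 * sqrt(3)/254941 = -40.47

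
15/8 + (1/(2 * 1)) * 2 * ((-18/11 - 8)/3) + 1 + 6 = 1495/264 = 5.66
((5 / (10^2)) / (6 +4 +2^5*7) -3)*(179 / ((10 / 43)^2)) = -4646501869 / 468000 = -9928.42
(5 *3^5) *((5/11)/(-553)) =-6075/6083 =-1.00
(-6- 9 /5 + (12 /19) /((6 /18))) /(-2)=561 /190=2.95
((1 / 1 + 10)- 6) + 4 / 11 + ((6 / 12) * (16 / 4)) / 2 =70 / 11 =6.36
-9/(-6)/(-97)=-3/194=-0.02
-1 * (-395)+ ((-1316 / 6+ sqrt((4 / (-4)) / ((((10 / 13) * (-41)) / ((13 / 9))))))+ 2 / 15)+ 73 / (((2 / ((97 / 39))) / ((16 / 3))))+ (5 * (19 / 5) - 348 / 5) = 13 * sqrt(410) / 1230+ 356482 / 585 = 609.58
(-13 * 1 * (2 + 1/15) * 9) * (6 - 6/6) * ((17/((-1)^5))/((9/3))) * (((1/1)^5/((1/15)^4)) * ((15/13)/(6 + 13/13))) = 400190625/7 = 57170089.29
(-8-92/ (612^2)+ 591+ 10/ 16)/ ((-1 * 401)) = -109296575/ 75096072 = -1.46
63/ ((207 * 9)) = 7/ 207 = 0.03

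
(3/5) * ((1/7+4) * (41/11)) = 3567/385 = 9.26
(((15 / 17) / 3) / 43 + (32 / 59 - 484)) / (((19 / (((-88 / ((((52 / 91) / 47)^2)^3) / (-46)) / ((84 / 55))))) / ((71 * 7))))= -1135823294575980559678131695 / 231596519424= -4904319362833554.29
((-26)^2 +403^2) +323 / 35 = 5708298 / 35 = 163094.23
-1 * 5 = -5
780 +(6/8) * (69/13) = 40767/52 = 783.98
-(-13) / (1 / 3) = 39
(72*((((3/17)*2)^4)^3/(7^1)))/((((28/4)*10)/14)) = 156728328192/20391778303041635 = 0.00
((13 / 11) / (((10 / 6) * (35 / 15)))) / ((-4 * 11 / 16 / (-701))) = 328068 / 4235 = 77.47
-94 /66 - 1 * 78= -2621 /33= -79.42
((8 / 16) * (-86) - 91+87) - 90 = -137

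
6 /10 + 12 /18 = 1.27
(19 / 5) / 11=19 / 55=0.35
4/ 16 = 0.25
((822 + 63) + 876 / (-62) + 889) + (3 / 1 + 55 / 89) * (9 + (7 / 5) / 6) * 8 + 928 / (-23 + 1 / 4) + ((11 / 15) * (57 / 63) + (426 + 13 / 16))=436342520821 / 180769680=2413.80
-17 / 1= -17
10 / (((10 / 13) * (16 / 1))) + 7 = 125 / 16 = 7.81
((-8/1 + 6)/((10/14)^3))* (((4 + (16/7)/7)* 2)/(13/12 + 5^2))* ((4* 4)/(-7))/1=4.16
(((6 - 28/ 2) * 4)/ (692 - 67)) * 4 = -128/ 625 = -0.20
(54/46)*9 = 243/23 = 10.57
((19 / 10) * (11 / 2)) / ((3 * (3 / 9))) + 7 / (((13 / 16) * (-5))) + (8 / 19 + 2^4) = 124231 / 4940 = 25.15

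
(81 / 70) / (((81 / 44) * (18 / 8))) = 88 / 315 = 0.28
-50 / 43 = -1.16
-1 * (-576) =576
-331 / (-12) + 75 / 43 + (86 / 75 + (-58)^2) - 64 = 14321039 / 4300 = 3330.47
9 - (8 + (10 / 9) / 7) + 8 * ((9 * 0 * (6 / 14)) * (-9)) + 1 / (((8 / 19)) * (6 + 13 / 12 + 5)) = 18961 / 18270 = 1.04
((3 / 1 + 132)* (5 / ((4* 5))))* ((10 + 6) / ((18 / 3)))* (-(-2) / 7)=25.71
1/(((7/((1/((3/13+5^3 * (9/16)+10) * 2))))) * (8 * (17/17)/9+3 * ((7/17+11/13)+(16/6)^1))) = 103428/1476793703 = 0.00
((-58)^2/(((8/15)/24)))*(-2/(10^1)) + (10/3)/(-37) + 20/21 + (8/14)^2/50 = -4116660962/135975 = -30275.13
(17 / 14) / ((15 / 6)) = 17 / 35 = 0.49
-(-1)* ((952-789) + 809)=972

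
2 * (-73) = -146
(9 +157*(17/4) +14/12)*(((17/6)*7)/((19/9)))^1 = 967351/152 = 6364.15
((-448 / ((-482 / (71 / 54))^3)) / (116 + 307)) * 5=12526885 / 116542086071589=0.00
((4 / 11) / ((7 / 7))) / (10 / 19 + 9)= 76 / 1991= 0.04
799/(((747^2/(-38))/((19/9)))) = -576878/5022081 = -0.11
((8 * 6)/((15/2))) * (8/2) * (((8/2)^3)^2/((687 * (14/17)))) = 185.34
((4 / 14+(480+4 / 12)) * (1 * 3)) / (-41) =-10093 / 287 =-35.17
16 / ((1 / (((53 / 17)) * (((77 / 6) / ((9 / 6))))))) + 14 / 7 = 65602 / 153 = 428.77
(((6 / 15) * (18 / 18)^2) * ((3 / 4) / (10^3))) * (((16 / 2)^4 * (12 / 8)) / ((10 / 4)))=2304 / 3125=0.74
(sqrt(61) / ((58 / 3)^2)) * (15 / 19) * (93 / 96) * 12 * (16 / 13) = 12555 * sqrt(61) / 415454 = 0.24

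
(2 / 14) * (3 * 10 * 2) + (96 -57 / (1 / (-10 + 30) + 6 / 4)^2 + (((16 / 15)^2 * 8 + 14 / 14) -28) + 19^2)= 641677646 / 1513575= 423.95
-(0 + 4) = -4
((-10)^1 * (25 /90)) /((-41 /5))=125 /369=0.34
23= 23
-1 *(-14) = 14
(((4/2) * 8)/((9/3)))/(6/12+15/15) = 32/9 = 3.56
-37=-37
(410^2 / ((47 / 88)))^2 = 99061535464.01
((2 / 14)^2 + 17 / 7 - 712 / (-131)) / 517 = 50608 / 3318623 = 0.02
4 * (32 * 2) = 256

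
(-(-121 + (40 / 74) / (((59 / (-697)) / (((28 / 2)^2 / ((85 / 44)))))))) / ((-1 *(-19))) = 88341 / 2183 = 40.47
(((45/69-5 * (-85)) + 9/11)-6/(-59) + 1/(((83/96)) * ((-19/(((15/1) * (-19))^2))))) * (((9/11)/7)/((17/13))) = -654912554049/1621773769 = -403.82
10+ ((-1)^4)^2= 11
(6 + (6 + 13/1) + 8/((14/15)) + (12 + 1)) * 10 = 3260/7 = 465.71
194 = 194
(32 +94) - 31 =95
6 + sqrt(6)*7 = 6 + 7*sqrt(6) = 23.15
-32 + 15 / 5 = -29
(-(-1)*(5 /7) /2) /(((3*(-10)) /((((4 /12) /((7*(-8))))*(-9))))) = -1 /1568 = -0.00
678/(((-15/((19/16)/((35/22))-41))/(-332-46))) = -34387821/50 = -687756.42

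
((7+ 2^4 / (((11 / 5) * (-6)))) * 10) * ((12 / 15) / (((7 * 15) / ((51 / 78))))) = 12988 / 45045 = 0.29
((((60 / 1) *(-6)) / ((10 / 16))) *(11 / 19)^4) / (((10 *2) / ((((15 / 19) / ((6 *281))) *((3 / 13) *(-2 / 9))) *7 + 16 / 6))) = -390191551728 / 45225948235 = -8.63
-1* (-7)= 7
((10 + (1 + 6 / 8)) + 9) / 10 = 83 / 40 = 2.08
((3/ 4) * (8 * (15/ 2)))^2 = 2025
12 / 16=3 / 4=0.75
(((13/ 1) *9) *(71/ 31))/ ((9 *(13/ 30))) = 2130/ 31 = 68.71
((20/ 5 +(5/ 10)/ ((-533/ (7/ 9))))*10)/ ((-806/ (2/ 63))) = -191845/ 121791033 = -0.00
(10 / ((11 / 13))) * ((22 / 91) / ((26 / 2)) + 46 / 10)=54638 / 1001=54.58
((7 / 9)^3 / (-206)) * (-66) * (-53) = -199969 / 25029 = -7.99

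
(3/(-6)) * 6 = -3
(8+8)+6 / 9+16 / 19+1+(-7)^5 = -956944 / 57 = -16788.49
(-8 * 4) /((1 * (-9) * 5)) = 32 /45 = 0.71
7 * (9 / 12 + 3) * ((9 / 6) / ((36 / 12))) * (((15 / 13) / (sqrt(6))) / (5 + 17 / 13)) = 525 * sqrt(6) / 1312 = 0.98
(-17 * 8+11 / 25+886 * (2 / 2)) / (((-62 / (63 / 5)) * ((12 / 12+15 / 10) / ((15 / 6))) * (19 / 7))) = -8273601 / 147250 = -56.19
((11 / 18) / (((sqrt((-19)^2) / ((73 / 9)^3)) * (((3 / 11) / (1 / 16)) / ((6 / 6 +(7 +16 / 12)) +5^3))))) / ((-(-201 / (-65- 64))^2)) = -217.64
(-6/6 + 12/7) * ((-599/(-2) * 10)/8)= 14975/56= 267.41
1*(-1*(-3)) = 3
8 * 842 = 6736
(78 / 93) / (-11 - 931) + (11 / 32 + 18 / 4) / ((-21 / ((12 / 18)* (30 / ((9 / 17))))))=-64129277 / 7358904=-8.71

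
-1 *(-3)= 3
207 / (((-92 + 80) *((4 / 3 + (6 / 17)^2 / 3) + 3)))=-59823 / 15172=-3.94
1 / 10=0.10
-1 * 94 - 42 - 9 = -145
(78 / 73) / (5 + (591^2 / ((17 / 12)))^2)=22542 / 1282434744799517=0.00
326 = 326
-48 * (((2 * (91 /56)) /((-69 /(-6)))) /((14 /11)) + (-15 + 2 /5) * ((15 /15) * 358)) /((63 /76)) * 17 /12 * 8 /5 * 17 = 2957159336672 /253575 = 11661872.57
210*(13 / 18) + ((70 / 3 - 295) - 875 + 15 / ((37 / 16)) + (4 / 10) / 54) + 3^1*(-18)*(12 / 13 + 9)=-98983814 / 64935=-1524.35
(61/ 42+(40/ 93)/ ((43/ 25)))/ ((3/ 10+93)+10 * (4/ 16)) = 0.02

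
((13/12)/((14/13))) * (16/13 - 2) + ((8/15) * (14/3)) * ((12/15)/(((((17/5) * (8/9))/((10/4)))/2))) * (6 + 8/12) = 10085/476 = 21.19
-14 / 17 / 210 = -1 / 255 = -0.00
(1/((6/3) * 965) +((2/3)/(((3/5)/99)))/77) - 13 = -156323/13510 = -11.57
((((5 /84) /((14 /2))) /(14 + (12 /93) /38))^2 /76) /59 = 456475 /5550907108110336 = 0.00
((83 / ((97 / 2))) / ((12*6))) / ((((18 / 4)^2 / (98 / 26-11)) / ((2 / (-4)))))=3901 / 919269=0.00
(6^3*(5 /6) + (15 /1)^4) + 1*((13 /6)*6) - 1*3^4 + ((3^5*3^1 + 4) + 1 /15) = 772051 /15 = 51470.07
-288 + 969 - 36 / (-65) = 44301 / 65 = 681.55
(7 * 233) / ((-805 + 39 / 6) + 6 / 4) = -1631 / 797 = -2.05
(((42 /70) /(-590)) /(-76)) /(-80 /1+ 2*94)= 1 /8071200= 0.00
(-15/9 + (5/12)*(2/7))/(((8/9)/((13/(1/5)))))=-12675/112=-113.17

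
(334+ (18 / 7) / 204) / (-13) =-6115 / 238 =-25.69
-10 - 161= -171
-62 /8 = -7.75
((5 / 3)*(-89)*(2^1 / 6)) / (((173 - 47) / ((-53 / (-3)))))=-23585 / 3402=-6.93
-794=-794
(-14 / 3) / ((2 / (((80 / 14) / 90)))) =-4 / 27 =-0.15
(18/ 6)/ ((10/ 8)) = 12/ 5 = 2.40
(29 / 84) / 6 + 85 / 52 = 11087 / 6552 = 1.69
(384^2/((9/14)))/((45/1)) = 229376/45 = 5097.24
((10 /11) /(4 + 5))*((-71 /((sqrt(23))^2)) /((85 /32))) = -4544 /38709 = -0.12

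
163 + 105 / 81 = 4436 / 27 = 164.30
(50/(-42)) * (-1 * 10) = 11.90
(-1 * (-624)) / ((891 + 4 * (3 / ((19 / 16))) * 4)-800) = 11856 / 2497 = 4.75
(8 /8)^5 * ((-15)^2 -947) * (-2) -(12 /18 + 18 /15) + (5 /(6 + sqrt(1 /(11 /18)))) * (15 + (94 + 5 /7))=1517.49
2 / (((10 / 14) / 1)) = 14 / 5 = 2.80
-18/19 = -0.95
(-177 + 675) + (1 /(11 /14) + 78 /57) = 104634 /209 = 500.64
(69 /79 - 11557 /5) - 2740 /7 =-2701.96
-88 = -88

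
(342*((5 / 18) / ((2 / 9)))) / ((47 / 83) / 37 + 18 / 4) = 2625705 / 27733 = 94.68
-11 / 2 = -5.50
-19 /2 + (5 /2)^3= 49 /8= 6.12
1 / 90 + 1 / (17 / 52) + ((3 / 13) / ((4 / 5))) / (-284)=34671173 / 11297520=3.07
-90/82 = -45/41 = -1.10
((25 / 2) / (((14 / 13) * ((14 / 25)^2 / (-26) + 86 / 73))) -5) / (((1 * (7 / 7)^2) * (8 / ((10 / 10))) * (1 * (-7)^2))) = 95942185 / 7590957696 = 0.01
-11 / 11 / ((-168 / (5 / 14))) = 5 / 2352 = 0.00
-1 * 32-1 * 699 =-731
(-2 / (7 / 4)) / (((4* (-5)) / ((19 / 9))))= 38 / 315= 0.12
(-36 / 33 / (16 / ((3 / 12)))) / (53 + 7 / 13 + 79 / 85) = -3315 / 10592912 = -0.00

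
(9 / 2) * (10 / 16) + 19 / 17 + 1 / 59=63343 / 16048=3.95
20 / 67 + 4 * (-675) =-180880 / 67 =-2699.70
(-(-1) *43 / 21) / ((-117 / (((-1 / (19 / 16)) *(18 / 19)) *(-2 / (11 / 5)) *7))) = -13760 / 154869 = -0.09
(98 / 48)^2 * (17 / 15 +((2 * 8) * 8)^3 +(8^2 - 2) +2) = 75531275057 / 8640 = 8742045.72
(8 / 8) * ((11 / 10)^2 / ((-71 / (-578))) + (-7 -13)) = -36031 / 3550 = -10.15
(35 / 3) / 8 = 35 / 24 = 1.46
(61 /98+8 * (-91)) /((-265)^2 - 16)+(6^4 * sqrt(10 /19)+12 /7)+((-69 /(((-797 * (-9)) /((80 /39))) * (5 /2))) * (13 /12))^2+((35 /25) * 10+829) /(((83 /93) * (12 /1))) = 4725862620318505451 /58766335844063148+1296 * sqrt(190) /19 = 1020.64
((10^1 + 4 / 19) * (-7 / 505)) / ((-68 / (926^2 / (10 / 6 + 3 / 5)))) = 436669653 / 554591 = 787.37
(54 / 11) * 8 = 432 / 11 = 39.27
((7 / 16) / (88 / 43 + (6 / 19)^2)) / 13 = 108661 / 6929728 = 0.02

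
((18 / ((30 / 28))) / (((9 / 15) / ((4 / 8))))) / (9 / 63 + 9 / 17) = 833 / 40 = 20.82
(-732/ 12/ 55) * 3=-183/ 55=-3.33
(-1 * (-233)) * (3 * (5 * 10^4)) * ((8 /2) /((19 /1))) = 139800000 /19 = 7357894.74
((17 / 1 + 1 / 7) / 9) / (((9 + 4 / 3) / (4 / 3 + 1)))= 40 / 93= 0.43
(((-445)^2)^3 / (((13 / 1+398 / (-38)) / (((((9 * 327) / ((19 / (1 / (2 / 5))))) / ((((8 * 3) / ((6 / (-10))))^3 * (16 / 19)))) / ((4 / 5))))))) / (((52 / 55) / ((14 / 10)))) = -2228965749159687759375 / 54525952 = -40878988213900.19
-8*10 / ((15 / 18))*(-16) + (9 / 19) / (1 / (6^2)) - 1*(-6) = 29622 / 19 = 1559.05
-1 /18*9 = -1 /2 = -0.50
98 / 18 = 49 / 9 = 5.44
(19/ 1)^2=361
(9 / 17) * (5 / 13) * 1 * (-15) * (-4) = 2700 / 221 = 12.22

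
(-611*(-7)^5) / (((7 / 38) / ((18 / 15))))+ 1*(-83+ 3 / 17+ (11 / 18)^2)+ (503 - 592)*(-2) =1842310253509 / 27540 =66895797.15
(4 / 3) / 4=1 / 3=0.33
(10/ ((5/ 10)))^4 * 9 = 1440000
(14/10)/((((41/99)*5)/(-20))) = -2772/205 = -13.52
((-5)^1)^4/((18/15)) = 520.83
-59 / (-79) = 59 / 79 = 0.75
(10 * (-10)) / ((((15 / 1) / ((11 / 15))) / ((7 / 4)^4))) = -26411 / 576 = -45.85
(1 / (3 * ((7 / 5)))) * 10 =50 / 21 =2.38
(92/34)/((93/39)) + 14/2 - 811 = -423110/527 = -802.87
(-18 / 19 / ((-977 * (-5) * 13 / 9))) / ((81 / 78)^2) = -104 / 835335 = -0.00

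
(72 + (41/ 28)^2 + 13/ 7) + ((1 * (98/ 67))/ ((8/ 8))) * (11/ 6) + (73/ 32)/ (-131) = 3247861205/ 41287008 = 78.67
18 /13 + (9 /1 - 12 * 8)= -1113 /13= -85.62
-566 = -566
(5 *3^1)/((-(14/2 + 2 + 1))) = -1.50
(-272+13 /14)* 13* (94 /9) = -772915 /21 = -36805.48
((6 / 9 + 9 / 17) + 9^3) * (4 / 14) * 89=946960 / 51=18567.84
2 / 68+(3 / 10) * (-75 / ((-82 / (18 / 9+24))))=7.16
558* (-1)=-558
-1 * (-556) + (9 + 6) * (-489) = -6779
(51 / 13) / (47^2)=51 / 28717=0.00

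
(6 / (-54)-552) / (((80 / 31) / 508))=-19562953 / 180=-108683.07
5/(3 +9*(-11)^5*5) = -5/7247292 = -0.00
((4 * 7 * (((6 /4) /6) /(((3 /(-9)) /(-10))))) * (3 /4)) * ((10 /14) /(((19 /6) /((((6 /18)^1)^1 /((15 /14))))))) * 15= 3150 /19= 165.79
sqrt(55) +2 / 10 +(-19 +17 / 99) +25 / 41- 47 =-1319551 / 20295 +sqrt(55) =-57.60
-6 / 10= -3 / 5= -0.60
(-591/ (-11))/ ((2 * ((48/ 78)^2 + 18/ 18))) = 99879/ 5126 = 19.48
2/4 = 1/2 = 0.50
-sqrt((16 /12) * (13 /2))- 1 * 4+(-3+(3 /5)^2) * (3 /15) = -566 /125- sqrt(78) /3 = -7.47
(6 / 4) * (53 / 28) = 159 / 56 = 2.84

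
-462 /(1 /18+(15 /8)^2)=-24192 /187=-129.37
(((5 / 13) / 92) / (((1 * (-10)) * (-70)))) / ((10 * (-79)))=-1 / 132277600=-0.00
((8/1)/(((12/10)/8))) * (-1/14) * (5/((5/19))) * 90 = -45600/7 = -6514.29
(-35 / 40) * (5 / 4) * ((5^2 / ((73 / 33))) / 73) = -28875 / 170528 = -0.17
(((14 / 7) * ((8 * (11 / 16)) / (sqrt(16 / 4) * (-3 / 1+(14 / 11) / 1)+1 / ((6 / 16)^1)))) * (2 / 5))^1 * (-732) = 265716 / 65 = 4087.94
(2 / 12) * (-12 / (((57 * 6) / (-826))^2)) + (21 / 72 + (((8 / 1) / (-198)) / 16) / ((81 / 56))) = -263467057 / 23158872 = -11.38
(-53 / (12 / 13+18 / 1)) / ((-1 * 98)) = 689 / 24108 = 0.03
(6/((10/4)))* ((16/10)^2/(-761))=-768/95125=-0.01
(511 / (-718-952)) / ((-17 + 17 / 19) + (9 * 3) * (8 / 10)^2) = -0.26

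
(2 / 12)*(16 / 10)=4 / 15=0.27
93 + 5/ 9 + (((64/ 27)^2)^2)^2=307897828901434/ 282429536481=1090.18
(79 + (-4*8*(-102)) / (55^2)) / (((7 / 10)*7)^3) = 9689560 / 14235529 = 0.68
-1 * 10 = -10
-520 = -520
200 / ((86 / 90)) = 9000 / 43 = 209.30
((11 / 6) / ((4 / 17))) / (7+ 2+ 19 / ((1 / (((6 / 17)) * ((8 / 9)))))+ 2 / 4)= 3179 / 6308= 0.50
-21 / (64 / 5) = -105 / 64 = -1.64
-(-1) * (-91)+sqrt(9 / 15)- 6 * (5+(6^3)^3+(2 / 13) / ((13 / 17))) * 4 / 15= -13625128919 / 845+sqrt(15) / 5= -16124412.15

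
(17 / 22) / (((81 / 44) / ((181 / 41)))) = 6154 / 3321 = 1.85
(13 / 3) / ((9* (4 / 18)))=13 / 6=2.17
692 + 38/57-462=692/3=230.67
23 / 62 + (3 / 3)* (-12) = -721 / 62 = -11.63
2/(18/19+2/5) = 95/64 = 1.48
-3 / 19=-0.16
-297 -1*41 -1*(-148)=-190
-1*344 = -344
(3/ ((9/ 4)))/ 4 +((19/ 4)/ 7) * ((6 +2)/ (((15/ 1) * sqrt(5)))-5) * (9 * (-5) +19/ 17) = 106543/ 714-28348 * sqrt(5)/ 8925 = 142.12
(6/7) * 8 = 48/7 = 6.86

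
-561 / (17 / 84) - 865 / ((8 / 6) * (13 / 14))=-90237 / 26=-3470.65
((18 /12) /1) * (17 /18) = 17 /12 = 1.42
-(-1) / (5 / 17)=17 / 5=3.40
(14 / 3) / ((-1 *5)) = -14 / 15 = -0.93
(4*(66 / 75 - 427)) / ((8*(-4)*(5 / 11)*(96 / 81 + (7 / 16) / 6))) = 12655764 / 135875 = 93.14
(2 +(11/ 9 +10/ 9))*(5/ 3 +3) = 182/ 9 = 20.22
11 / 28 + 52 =1467 / 28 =52.39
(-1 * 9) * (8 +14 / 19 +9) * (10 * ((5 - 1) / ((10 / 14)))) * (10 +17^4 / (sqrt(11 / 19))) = -14185874808 * sqrt(209) / 209 - 1698480 / 19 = -981346872.41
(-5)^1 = -5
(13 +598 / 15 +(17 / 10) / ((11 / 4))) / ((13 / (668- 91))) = 1018405 / 429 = 2373.90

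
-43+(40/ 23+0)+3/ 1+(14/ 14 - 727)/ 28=-20669/ 322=-64.19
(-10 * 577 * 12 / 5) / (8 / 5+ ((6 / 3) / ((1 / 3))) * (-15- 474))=4.72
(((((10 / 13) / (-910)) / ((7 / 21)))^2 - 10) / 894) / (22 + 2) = -0.00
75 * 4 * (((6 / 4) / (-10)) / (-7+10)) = -15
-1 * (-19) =19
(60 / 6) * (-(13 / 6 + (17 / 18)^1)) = -280 / 9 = -31.11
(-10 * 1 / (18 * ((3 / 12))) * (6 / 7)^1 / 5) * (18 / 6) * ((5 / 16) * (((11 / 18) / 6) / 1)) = -55 / 1512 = -0.04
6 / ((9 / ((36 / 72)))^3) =1 / 972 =0.00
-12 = -12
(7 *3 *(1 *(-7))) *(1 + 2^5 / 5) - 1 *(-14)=-5369 / 5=-1073.80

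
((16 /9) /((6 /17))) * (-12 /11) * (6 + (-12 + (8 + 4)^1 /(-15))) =37.37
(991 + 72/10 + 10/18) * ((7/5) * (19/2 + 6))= 4876424/225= 21673.00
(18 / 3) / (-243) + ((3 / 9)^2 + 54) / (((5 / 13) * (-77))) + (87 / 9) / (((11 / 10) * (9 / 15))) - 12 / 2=6.79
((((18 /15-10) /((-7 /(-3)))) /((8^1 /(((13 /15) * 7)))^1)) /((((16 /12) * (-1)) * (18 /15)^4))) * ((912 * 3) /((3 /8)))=67925 /9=7547.22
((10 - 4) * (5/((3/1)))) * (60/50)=12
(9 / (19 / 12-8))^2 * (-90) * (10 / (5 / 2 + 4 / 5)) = -34992000 / 65219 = -536.53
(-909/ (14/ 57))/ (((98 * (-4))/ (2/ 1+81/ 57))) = 177255/ 5488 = 32.30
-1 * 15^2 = -225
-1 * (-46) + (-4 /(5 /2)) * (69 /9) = 506 /15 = 33.73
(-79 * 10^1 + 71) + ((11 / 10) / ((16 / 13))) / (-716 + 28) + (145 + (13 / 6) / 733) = -138945437017 / 242065920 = -574.00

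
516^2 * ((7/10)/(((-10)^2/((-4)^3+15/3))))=-13745466/125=-109963.73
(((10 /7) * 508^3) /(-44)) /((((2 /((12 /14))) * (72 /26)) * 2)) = -532579580 /1617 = -329362.76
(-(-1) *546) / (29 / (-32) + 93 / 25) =436800 / 2251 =194.05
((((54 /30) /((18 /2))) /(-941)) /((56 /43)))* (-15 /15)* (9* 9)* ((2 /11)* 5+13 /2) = 567729 /5796560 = 0.10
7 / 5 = 1.40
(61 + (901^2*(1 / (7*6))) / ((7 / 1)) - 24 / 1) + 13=826501 / 294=2811.23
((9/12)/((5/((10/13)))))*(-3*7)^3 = -27783/26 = -1068.58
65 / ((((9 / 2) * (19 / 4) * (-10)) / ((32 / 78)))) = -64 / 513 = -0.12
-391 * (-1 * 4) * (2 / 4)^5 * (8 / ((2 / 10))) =1955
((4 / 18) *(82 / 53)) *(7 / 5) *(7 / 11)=8036 / 26235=0.31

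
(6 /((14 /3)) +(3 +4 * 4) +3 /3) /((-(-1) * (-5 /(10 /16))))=-149 /56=-2.66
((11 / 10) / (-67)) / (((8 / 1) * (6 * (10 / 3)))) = -11 / 107200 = -0.00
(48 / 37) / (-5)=-48 / 185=-0.26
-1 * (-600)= 600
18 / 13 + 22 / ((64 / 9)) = 1863 / 416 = 4.48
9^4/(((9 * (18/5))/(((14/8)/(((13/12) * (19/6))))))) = 25515/247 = 103.30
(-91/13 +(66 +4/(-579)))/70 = 34157/40530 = 0.84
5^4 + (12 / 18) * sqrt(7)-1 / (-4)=2 * sqrt(7) / 3 + 2501 / 4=627.01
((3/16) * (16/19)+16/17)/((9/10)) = 3550/2907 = 1.22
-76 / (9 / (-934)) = 7887.11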